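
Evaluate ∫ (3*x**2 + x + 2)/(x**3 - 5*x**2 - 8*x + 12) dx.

Factor the denominator: (x - 6)*(x - 1)*(x + 2).
Partial-fraction decomposition: 1/(2*(x + 2)) - 2/(5*(x - 1)) + 29/(10*(x - 6)).
Integrate each term: A/(x−a) contributes A·log|x−a|.

29*log(x - 6)/10 - 2*log(x - 1)/5 + log(x + 2)/2 + C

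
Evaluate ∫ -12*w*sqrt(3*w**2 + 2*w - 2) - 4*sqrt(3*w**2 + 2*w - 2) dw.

Let u = 3*w**2 + 2*w - 2, so du = (6*w + 2) dw.
Rewriting, the integral becomes -2·∫ √u du = -2·(2/3)u^(3/2).
Substituting back, u = 3*w**2 + 2*w - 2.

-4*(3*w**2 + 2*w - 2)**(3/2)/3 + C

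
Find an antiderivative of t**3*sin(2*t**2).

Let u = t², du = 2t dt; rewrite as (1/2)∫ u^1·sin(2u) du.
Now integrate by parts 1 time.

-t**2*cos(2*t**2)/4 + sin(2*t**2)/8 + C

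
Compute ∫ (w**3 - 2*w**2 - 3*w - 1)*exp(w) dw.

Use integration by parts with u = w**3 - 2*w**2 - 3*w - 1, dv = exp(w) dw, so v = exp(w).
Apply parts 3 times (tabular method): alternate signs, differentiate u down to 0, integrate dv up.

(w**3 - 5*w**2 + 7*w - 8)*exp(w) + C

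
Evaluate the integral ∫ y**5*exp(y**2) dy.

(y**4 - 2*y**2 + 2)*exp(y**2)/2 + C

Let u = y², du = 2y dy; rewrite as (1/2)∫ u^2·exp(1u) du.
Now integrate by parts 2 times.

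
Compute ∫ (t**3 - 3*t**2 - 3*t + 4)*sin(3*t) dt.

Use integration by parts with u = t**3 - 3*t**2 - 3*t + 4, dv = sin(3*t) dt, so v = -cos(3*t)/3.
Apply parts 3 times (tabular method): alternate signs, differentiate u down to 0, integrate dv up.

-t**3*cos(3*t)/3 + t**2*sin(3*t)/3 + t**2*cos(3*t) - 2*t*sin(3*t)/3 + 11*t*cos(3*t)/9 - 11*sin(3*t)/27 - 14*cos(3*t)/9 + C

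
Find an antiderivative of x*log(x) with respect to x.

Use integration by parts with u = log(x), dv = x dx.
Then du = 1/x dx and v = x**2/2.

x**2*log(x)/2 - x**2/4 + C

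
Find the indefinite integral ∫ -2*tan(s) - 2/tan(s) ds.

-2*log(tan(s)) + C

Let u = tan(s), so du = (tan(s)**2 + 1) ds.
Rewriting, the integral becomes -2·∫ 1/u du = -2·log(u).
Substituting back, u = tan(s).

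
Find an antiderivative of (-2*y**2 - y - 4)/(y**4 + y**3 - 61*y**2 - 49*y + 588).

-109*log(y - 7)/616 + 5*log(y - 3)/56 - 32*log(y + 4)/231 + 19*log(y + 7)/84 + C

Factor the denominator: (y - 7)*(y - 3)*(y + 4)*(y + 7).
Partial-fraction decomposition: 19/(84*(y + 7)) - 32/(231*(y + 4)) + 5/(56*(y - 3)) - 109/(616*(y - 7)).
Integrate each term: A/(y−a) contributes A·log|y−a|.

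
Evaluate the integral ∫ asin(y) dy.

Use integration by parts with u = arcsin(y), dv = dy.
Then du = 1/sqrt(-y**2 + 1) dy.

y*asin(y) + sqrt(-y**2 + 1) + C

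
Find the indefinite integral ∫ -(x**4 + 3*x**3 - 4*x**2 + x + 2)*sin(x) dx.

x**4*cos(x) - 4*x**3*sin(x) + 3*x**3*cos(x) - 9*x**2*sin(x) - 16*x**2*cos(x) + 32*x*sin(x) - 17*x*cos(x) + 17*sin(x) + 34*cos(x) + C

Use integration by parts with u = x**4 + 3*x**3 - 4*x**2 + x + 2, dv = -sin(x) dx, so v = cos(x).
Apply parts 4 times (tabular method): alternate signs, differentiate u down to 0, integrate dv up.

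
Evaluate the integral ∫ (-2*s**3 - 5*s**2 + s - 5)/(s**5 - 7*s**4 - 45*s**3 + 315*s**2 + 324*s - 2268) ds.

-929*log(s - 7)/520 + 611*log(s - 6)/324 - 101*log(s - 3)/648 - log(s + 3)/1620 + 241*log(s + 6)/4212 + C

Factor the denominator: (s - 7)*(s - 6)*(s - 3)*(s + 3)*(s + 6).
Partial-fraction decomposition: 241/(4212*(s + 6)) - 1/(1620*(s + 3)) - 101/(648*(s - 3)) + 611/(324*(s - 6)) - 929/(520*(s - 7)).
Integrate each term: A/(s−a) contributes A·log|s−a|.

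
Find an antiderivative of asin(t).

Use integration by parts with u = arcsin(t), dv = dt.
Then du = 1/sqrt(-t**2 + 1) dt.

t*asin(t) + sqrt(-t**2 + 1) + C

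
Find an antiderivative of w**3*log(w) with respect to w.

Use integration by parts with u = log(w), dv = w**3 dw.
Then du = 1/w dw and v = w**4/4.

w**4*log(w)/4 - w**4/16 + C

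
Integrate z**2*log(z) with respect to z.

z**3*log(z)/3 - z**3/9 + C

Use integration by parts with u = log(z), dv = z**2 dz.
Then du = 1/z dz and v = z**3/3.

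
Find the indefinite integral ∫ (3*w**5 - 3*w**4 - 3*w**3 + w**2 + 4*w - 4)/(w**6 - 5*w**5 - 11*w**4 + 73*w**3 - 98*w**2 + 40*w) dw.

-log(w)/10 + 3583*log(w - 5)/1080 - 8*log(w - 2)/9 - log(w - 1)/200 + 913*log(w + 4)/1350 + 1/(10*w - 10) + C

Factor the denominator: w*(w - 5)*(w - 2)*(w - 1)**2*(w + 4).
Partial-fraction decomposition: 913/(1350*(w + 4)) - 1/(200*(w - 1)) - 1/(10*(w - 1)**2) - 8/(9*(w - 2)) + 3583/(1080*(w - 5)) - 1/(10*w).
Integrate each term; A/(w−a) gives A·log|w−a|; A/(w−a)² gives −A/(w−a).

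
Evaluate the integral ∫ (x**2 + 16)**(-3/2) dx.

Substitute x = 4·tan(θ), so dx = 4·sec(θ)^2 dθ and the radical becomes sqrt(x**2 + 16) = 4·sec(θ) by the Pythagorean identity.
Integrate the resulting trig expression in θ, then back-substitute tan(θ) = x/4, sec(θ) = sqrt(x**2 + 16)/4 (absorbing any constant into C).

x/(16*sqrt(x**2 + 16)) + C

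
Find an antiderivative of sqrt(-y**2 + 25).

y*sqrt(-y**2 + 25)/2 + 25*asin(y/5)/2 + C

Substitute y = 5·sin(θ), so dy = 5·cos(θ) dθ and the radical becomes sqrt(-y**2 + 25) = 5·cos(θ) by the Pythagorean identity.
Integrate the resulting trig expression in θ, then back-substitute θ = asin(y/5), sin(θ) = y/5, cos(θ) = sqrt(-y**2 + 25)/5 (absorbing any constant into C).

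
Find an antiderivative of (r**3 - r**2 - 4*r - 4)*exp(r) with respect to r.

(r**3 - 4*r**2 + 4*r - 8)*exp(r) + C

Use integration by parts with u = r**3 - r**2 - 4*r - 4, dv = exp(r) dr, so v = exp(r).
Apply parts 3 times (tabular method): alternate signs, differentiate u down to 0, integrate dv up.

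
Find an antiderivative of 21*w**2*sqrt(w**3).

Let u = w**3, so du = (3*w**2) dw.
Rewriting, the integral becomes 7·∫ √u du = 7·(2/3)u^(3/2).
Substituting back, u = w**3.

14*(w**3)**(3/2)/3 + C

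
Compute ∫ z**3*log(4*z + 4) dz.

Use integration by parts with u = log(4*z + 4), dv = z**3 dz.
Then du = 4/(4*z + 4) dz and v = z**4/4.

z**4*log(4*z + 4)/4 - z**4/16 + z**3/12 - z**2/8 + z/4 - log(z + 1)/4 + C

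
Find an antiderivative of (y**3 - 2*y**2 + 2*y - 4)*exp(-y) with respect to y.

Use integration by parts with u = y**3 - 2*y**2 + 2*y - 4, dv = exp(-y) dy, so v = -exp(-y).
Apply parts 3 times (tabular method): alternate signs, differentiate u down to 0, integrate dv up.

(-y**3 - y**2 - 4*y)*exp(-y) + C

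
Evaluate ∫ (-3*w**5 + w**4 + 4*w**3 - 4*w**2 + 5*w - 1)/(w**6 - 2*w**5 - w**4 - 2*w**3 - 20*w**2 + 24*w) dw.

Factor the denominator: w*(w - 3)*(w - 1)*(w + 2)*(w**2 + 4).
Partial-fraction decomposition: -(1279*w + 1094)/(1040*(w**2 + 4)) - 53/(240*(w + 2)) - 1/(15*(w - 1)) - 281/(195*(w - 3)) - 1/(24*w).
Integrate each term; A/(w−a) gives A·log|w−a|; the (Bw+D)/(w²+p²) term gives a log and an atan.

-log(w)/24 - 281*log(w - 3)/195 - log(w - 1)/15 - 53*log(w + 2)/240 - 1279*log(w**2 + 4)/2080 - 547*atan(w/2)/1040 + C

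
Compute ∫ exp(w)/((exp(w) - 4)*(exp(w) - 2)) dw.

Let u = e^w, du = e^w dw.
The integral becomes ∫ du/((u-4)(u-2)); decompose into partial fractions.

log(exp(w) - 4)/2 - log(exp(w) - 2)/2 + C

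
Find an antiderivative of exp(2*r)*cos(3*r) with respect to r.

Let I denote the integral. Integrate by parts with u = cos(3*r), dv = exp(2*r) dr, so v = exp(2*r)/2: I = exp(2*r)*cos(3*r)/2 + (3/2)·∫ exp(2*r)*sin(3*r) dr.
Apply parts again with u = sin(3*r), dv = exp(2*r) dr: ∫ exp(2*r)*sin(3*r) dr = exp(2*r)*sin(3*r)/2 − (3/2)·I. Substituting back brings back I: I = 3*exp(2*r)*sin(3*r)/4 + exp(2*r)*cos(3*r)/2 − (9/4)·I.
Solving for I: (1 + 9/4)·I equals the remaining terms, so I = (4/13)·(3*exp(2*r)*sin(3*r)/4 + exp(2*r)*cos(3*r)/2).

3*exp(2*r)*sin(3*r)/13 + 2*exp(2*r)*cos(3*r)/13 + C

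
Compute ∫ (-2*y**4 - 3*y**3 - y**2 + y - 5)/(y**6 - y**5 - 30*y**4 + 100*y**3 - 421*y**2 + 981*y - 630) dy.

-275*log(y - 5)/816 + 7*log(y - 2)/39 - log(y - 1)/32 + 71*log(y + 7)/928 + 1439*log(y**2 + 9)/25636 - 1373*atan(y/3)/38454 + C

Factor the denominator: (y - 5)*(y - 2)*(y - 1)*(y + 7)*(y**2 + 9).
Partial-fraction decomposition: (1439*y - 1373)/(12818*(y**2 + 9)) + 71/(928*(y + 7)) - 1/(32*(y - 1)) + 7/(39*(y - 2)) - 275/(816*(y - 5)).
Integrate each term; A/(y−a) gives A·log|y−a|; the (By+D)/(y²+p²) term gives a log and an atan.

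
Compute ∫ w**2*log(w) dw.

w**3*log(w)/3 - w**3/9 + C

Use integration by parts with u = log(w), dv = w**2 dw.
Then du = 1/w dw and v = w**3/3.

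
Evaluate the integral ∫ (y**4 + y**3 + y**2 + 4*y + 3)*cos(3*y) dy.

Use integration by parts with u = y**4 + y**3 + y**2 + 4*y + 3, dv = cos(3*y) dy, so v = sin(3*y)/3.
Apply parts 4 times (tabular method): alternate signs, differentiate u down to 0, integrate dv up.

y**4*sin(3*y)/3 + y**3*sin(3*y)/3 + 4*y**3*cos(3*y)/9 - y**2*sin(3*y)/9 + y**2*cos(3*y)/3 + 10*y*sin(3*y)/9 - 2*y*cos(3*y)/27 + 83*sin(3*y)/81 + 10*cos(3*y)/27 + C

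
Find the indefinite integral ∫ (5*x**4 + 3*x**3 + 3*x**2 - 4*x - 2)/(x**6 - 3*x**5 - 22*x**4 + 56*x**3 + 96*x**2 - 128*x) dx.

log(x)/64 + 173*log(x - 4)/768 + log(x - 1)/27 + 37*log(x + 2)/216 - 115*log(x + 4)/256 - 751/(288*x - 1152) + C

Factor the denominator: x*(x - 4)**2*(x - 1)*(x + 2)*(x + 4).
Partial-fraction decomposition: -115/(256*(x + 4)) + 37/(216*(x + 2)) + 1/(27*(x - 1)) + 173/(768*(x - 4)) + 751/(288*(x - 4)**2) + 1/(64*x).
Integrate each term; A/(x−a) gives A·log|x−a|; A/(x−a)² gives −A/(x−a).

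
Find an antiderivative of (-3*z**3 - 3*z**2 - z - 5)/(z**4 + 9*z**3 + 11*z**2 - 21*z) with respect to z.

5*log(z)/21 - 3*log(z - 1)/8 + 13*log(z + 3)/12 - 221*log(z + 7)/56 + C

Factor the denominator: z*(z - 1)*(z + 3)*(z + 7).
Partial-fraction decomposition: -221/(56*(z + 7)) + 13/(12*(z + 3)) - 3/(8*(z - 1)) + 5/(21*z).
Integrate each term: A/(z−a) contributes A·log|z−a|.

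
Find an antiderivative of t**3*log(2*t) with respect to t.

Use integration by parts with u = log(2*t), dv = t**3 dt.
Then du = 1/t dt and v = t**4/4.

t**4*(log(t) + log(2))/4 - t**4/16 + C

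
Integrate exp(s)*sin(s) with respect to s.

exp(s)*sin(s)/2 - exp(s)*cos(s)/2 + C

Let I denote the integral. Integrate by parts with u = sin(s), dv = exp(s) ds, so v = exp(s): I = exp(s)*sin(s) − ∫ exp(s)*cos(s) ds.
Apply parts again with u = cos(s), dv = exp(s) ds: ∫ exp(s)*cos(s) ds = exp(s)*cos(s) + I. Substituting back brings back I: I = exp(s)*sin(s) - exp(s)*cos(s) − I.
Solving for I: (1 + 1)·I equals the remaining terms, so I = (1/2)·(exp(s)*sin(s) - exp(s)*cos(s)).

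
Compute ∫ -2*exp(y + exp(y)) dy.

Let u = exp(y), so du = (exp(y)) dy.
Rewriting, the integral becomes -2·∫ e^u du = -2·e^u.
Substituting back, u = exp(y).

-2*exp(exp(y)) + C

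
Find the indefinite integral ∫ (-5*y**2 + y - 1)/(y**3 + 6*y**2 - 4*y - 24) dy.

Factor the denominator: (y - 2)*(y + 2)*(y + 6).
Partial-fraction decomposition: -187/(32*(y + 6)) + 23/(16*(y + 2)) - 19/(32*(y - 2)).
Integrate each term: A/(y−a) contributes A·log|y−a|.

-19*log(y - 2)/32 + 23*log(y + 2)/16 - 187*log(y + 6)/32 + C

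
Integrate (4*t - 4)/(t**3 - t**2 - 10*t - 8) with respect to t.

2*log(t - 4)/5 + 8*log(t + 1)/5 - 2*log(t + 2) + C

Factor the denominator: (t - 4)*(t + 1)*(t + 2).
Partial-fraction decomposition: -2/(t + 2) + 8/(5*(t + 1)) + 2/(5*(t - 4)).
Integrate each term: A/(t−a) contributes A·log|t−a|.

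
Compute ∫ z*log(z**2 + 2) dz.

Let u = z**2 + 2, so du = (2*z) dz.
The integral becomes (1/2)·∫ log(u) du; integrate by parts with u′=log(u), dv′=du.

z**2*log(z**2 + 2)/2 - z**2/2 + log(z**2 + 2) + C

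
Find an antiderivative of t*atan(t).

t**2*atan(t)/2 - t/2 + atan(t)/2 + C

Use integration by parts with u = arctan(t), dv = t dt.
Then du = 1/(t**2 + 1) dt.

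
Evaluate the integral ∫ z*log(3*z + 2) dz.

Use integration by parts with u = log(3*z + 2), dv = z dz.
Then du = 3/(3*z + 2) dz and v = z**2/2.

z**2*log(3*z + 2)/2 - z**2/4 + z/3 - 2*log(3*z + 2)/9 + C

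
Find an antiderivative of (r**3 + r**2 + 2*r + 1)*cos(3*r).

r**3*sin(3*r)/3 + r**2*sin(3*r)/3 + r**2*cos(3*r)/3 + 4*r*sin(3*r)/9 + 2*r*cos(3*r)/9 + 7*sin(3*r)/27 + 4*cos(3*r)/27 + C

Use integration by parts with u = r**3 + r**2 + 2*r + 1, dv = cos(3*r) dr, so v = sin(3*r)/3.
Apply parts 3 times (tabular method): alternate signs, differentiate u down to 0, integrate dv up.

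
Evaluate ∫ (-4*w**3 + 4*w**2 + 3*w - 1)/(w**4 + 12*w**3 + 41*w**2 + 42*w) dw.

-log(w)/42 - 41*log(w + 2)/10 + 67*log(w + 3)/6 - 773*log(w + 7)/70 + C

Factor the denominator: w*(w + 2)*(w + 3)*(w + 7).
Partial-fraction decomposition: -773/(70*(w + 7)) + 67/(6*(w + 3)) - 41/(10*(w + 2)) - 1/(42*w).
Integrate each term: A/(w−a) contributes A·log|w−a|.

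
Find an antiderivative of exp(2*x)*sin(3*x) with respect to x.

Let I denote the integral. Integrate by parts with u = sin(3*x), dv = exp(2*x) dx, so v = exp(2*x)/2: I = exp(2*x)*sin(3*x)/2 − (3/2)·∫ exp(2*x)*cos(3*x) dx.
Apply parts again with u = cos(3*x), dv = exp(2*x) dx: ∫ exp(2*x)*cos(3*x) dx = exp(2*x)*cos(3*x)/2 + (3/2)·I. Substituting back brings back I: I = exp(2*x)*sin(3*x)/2 - 3*exp(2*x)*cos(3*x)/4 − (9/4)·I.
Solving for I: (1 + 9/4)·I equals the remaining terms, so I = (4/13)·(exp(2*x)*sin(3*x)/2 - 3*exp(2*x)*cos(3*x)/4).

2*exp(2*x)*sin(3*x)/13 - 3*exp(2*x)*cos(3*x)/13 + C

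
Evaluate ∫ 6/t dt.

6*log(t) + 2*log(3) + C

Let u = 3*t**3, so du = (9*t**2) dt.
Rewriting, the integral becomes 2·∫ 1/u du = 2·log(u).
Substituting back, u = 3*t**3.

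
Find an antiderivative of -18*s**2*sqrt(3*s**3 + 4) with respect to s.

-4*(3*s**3 + 4)**(3/2)/3 + C

Let u = 3*s**3 + 4, so du = (9*s**2) ds.
Rewriting, the integral becomes -2·∫ √u du = -2·(2/3)u^(3/2).
Substituting back, u = 3*s**3 + 4.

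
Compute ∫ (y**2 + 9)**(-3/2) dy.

y/(9*sqrt(y**2 + 9)) + C

Substitute y = 3·tan(θ), so dy = 3·sec(θ)^2 dθ and the radical becomes sqrt(y**2 + 9) = 3·sec(θ) by the Pythagorean identity.
Integrate the resulting trig expression in θ, then back-substitute tan(θ) = y/3, sec(θ) = sqrt(y**2 + 9)/3 (absorbing any constant into C).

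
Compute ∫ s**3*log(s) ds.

s**4*log(s)/4 - s**4/16 + C

Use integration by parts with u = log(s), dv = s**3 ds.
Then du = 1/s ds and v = s**4/4.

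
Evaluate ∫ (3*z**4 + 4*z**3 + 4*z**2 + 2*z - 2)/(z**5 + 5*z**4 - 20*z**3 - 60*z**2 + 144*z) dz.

Factor the denominator: z*(z - 3)*(z - 2)*(z + 4)*(z + 6).
Partial-fraction decomposition: 1577/(432*(z + 6)) - 283/(168*(z + 4)) - 49/(48*(z - 2)) + 391/(189*(z - 3)) - 1/(72*z).
Integrate each term: A/(z−a) contributes A·log|z−a|.

-log(z)/72 + 391*log(z - 3)/189 - 49*log(z - 2)/48 - 283*log(z + 4)/168 + 1577*log(z + 6)/432 + C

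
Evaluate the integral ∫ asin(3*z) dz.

Use integration by parts with u = arcsin(3*z), dv = dz.
Then du = 3/sqrt(-9*z**2 + 1) dz.

z*asin(3*z) + sqrt(-9*z**2 + 1)/3 + C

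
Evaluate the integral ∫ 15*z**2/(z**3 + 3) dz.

Let u = z**3 + 3, so du = (3*z**2) dz.
Rewriting, the integral becomes 5·∫ 1/u du = 5·log(u).
Substituting back, u = z**3 + 3.

5*log(z**3 + 3) + C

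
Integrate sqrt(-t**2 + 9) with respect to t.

t*sqrt(-t**2 + 9)/2 + 9*asin(t/3)/2 + C

Substitute t = 3·sin(θ), so dt = 3·cos(θ) dθ and the radical becomes sqrt(-t**2 + 9) = 3·cos(θ) by the Pythagorean identity.
Integrate the resulting trig expression in θ, then back-substitute θ = asin(t/3), sin(θ) = t/3, cos(θ) = sqrt(-t**2 + 9)/3 (absorbing any constant into C).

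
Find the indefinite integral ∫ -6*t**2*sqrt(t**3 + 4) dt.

Let u = t**3 + 4, so du = (3*t**2) dt.
Rewriting, the integral becomes -2·∫ √u du = -2·(2/3)u^(3/2).
Substituting back, u = t**3 + 4.

-4*(t**3 + 4)**(3/2)/3 + C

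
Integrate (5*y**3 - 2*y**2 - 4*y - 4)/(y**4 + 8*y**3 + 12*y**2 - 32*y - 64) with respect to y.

Factor the denominator: (y - 2)*(y + 2)*(y + 4)**2.
Partial-fraction decomposition: 19/(9*(y + 4)) - 85/(3*(y + 4)**2) + 11/(4*(y + 2)) + 5/(36*(y - 2)).
Integrate each term; A/(y−a) gives A·log|y−a|; A/(y−a)² gives −A/(y−a).

5*log(y - 2)/36 + 11*log(y + 2)/4 + 19*log(y + 4)/9 + 85/(3*y + 12) + C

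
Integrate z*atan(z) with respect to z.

Use integration by parts with u = arctan(z), dv = z dz.
Then du = 1/(z**2 + 1) dz.

z**2*atan(z)/2 - z/2 + atan(z)/2 + C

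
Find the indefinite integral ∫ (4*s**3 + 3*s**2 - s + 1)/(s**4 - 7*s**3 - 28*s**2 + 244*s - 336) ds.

Factor the denominator: (s - 7)*(s - 4)*(s - 2)*(s + 6).
Partial-fraction decomposition: 749/(1040*(s + 6)) + 43/(80*(s - 2)) - 301/(60*(s - 4)) + 1513/(195*(s - 7)).
Integrate each term: A/(s−a) contributes A·log|s−a|.

1513*log(s - 7)/195 - 301*log(s - 4)/60 + 43*log(s - 2)/80 + 749*log(s + 6)/1040 + C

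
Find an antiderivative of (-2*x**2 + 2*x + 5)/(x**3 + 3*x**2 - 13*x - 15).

Factor the denominator: (x - 3)*(x + 1)*(x + 5).
Partial-fraction decomposition: -55/(32*(x + 5)) - 1/(16*(x + 1)) - 7/(32*(x - 3)).
Integrate each term: A/(x−a) contributes A·log|x−a|.

-7*log(x - 3)/32 - log(x + 1)/16 - 55*log(x + 5)/32 + C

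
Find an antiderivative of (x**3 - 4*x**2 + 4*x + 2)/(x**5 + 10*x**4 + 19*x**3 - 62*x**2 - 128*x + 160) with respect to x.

log(x - 2)/126 - log(x - 1)/50 + 2609*log(x + 4)/450 - 81*log(x + 5)/14 + 71/(15*x + 60) + C

Factor the denominator: (x - 2)*(x - 1)*(x + 4)**2*(x + 5).
Partial-fraction decomposition: -81/(14*(x + 5)) + 2609/(450*(x + 4)) - 71/(15*(x + 4)**2) - 1/(50*(x - 1)) + 1/(126*(x - 2)).
Integrate each term; A/(x−a) gives A·log|x−a|; A/(x−a)² gives −A/(x−a).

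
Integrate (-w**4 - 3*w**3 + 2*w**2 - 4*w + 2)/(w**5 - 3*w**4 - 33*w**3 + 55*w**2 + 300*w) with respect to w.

log(w)/150 - 3227*log(w - 5)/4050 - log(w + 3)/6 - 7*log(w + 4)/162 + 121/(45*w - 225) + C

Factor the denominator: w*(w - 5)**2*(w + 3)*(w + 4).
Partial-fraction decomposition: -7/(162*(w + 4)) - 1/(6*(w + 3)) - 3227/(4050*(w - 5)) - 121/(45*(w - 5)**2) + 1/(150*w).
Integrate each term; A/(w−a) gives A·log|w−a|; A/(w−a)² gives −A/(w−a).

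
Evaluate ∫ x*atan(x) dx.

x**2*atan(x)/2 - x/2 + atan(x)/2 + C

Use integration by parts with u = arctan(x), dv = x dx.
Then du = 1/(x**2 + 1) dx.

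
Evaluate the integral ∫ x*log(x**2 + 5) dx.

Let u = x**2 + 5, so du = (2*x) dx.
The integral becomes (1/2)·∫ log(u) du; integrate by parts with u′=log(u), dv′=du.

x**2*log(x**2 + 5)/2 - x**2/2 + 5*log(x**2 + 5)/2 + C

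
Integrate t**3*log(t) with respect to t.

Use integration by parts with u = log(t), dv = t**3 dt.
Then du = 1/t dt and v = t**4/4.

t**4*log(t)/4 - t**4/16 + C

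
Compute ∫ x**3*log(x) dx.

Use integration by parts with u = log(x), dv = x**3 dx.
Then du = 1/x dx and v = x**4/4.

x**4*log(x)/4 - x**4/16 + C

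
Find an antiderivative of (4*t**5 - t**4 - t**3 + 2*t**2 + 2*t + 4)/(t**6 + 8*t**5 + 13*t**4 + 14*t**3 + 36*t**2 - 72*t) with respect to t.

-log(t)/18 + log(t - 1)/14 - 505*log(t + 3)/234 + 803*log(t + 6)/126 - 3*log(t**2 + 4)/26 - 17*atan(t/2)/26 + C

Factor the denominator: t*(t - 1)*(t + 3)*(t + 6)*(t**2 + 4).
Partial-fraction decomposition: -(3*t + 17)/(13*(t**2 + 4)) + 803/(126*(t + 6)) - 505/(234*(t + 3)) + 1/(14*(t - 1)) - 1/(18*t).
Integrate each term; A/(t−a) gives A·log|t−a|; the (Bt+D)/(t²+p²) term gives a log and an atan.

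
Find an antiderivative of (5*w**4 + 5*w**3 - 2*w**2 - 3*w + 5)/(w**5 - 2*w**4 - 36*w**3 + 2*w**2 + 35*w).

Factor the denominator: w*(w - 7)*(w - 1)*(w + 1)*(w + 5).
Partial-fraction decomposition: 247/(144*(w + 5)) - 3/(32*(w + 1)) - 5/(36*(w - 1)) + 6803/(2016*(w - 7)) + 1/(7*w).
Integrate each term: A/(w−a) contributes A·log|w−a|.

log(w)/7 + 6803*log(w - 7)/2016 - 5*log(w - 1)/36 - 3*log(w + 1)/32 + 247*log(w + 5)/144 + C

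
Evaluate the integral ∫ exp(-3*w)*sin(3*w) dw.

Let I denote the integral. Integrate by parts with u = sin(3*w), dv = exp(-3*w) dw, so v = -exp(-3*w)/3: I = -exp(-3*w)*sin(3*w)/3 + ∫ exp(-3*w)*cos(3*w) dw.
Apply parts again with u = cos(3*w), dv = exp(-3*w) dw: ∫ exp(-3*w)*cos(3*w) dw = -exp(-3*w)*cos(3*w)/3 − I. Substituting back brings back I: I = -exp(-3*w)*sin(3*w)/3 - exp(-3*w)*cos(3*w)/3 − I.
Solving for I: (1 + 1)·I equals the remaining terms, so I = (1/2)·(-exp(-3*w)*sin(3*w)/3 - exp(-3*w)*cos(3*w)/3).

-exp(-3*w)*sin(3*w)/6 - exp(-3*w)*cos(3*w)/6 + C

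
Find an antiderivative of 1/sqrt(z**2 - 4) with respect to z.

Substitute z = 2·sec(θ), so dz = 2·sec(θ)*tan(θ) dθ and the radical becomes sqrt(z**2 - 4) = 2·tan(θ) by the Pythagorean identity.
Integrate the resulting trig expression in θ, then back-substitute sec(θ) = z/2, tan(θ) = sqrt(z**2 - 4)/2 (absorbing any constant into C).

log(z + sqrt(z**2 - 4)) + C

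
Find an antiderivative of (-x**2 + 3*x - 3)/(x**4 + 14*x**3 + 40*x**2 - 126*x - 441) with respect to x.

Factor the denominator: (x - 3)*(x + 3)*(x + 7)**2.
Partial-fraction decomposition: -171/(800*(x + 7)) - 73/(40*(x + 7)**2) + 7/(32*(x + 3)) - 1/(200*(x - 3)).
Integrate each term; A/(x−a) gives A·log|x−a|; A/(x−a)² gives −A/(x−a).

-log(x - 3)/200 + 7*log(x + 3)/32 - 171*log(x + 7)/800 + 73/(40*x + 280) + C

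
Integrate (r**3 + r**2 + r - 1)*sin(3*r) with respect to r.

-r**3*cos(3*r)/3 + r**2*sin(3*r)/3 - r**2*cos(3*r)/3 + 2*r*sin(3*r)/9 - r*cos(3*r)/9 + sin(3*r)/27 + 11*cos(3*r)/27 + C

Use integration by parts with u = r**3 + r**2 + r - 1, dv = sin(3*r) dr, so v = -cos(3*r)/3.
Apply parts 3 times (tabular method): alternate signs, differentiate u down to 0, integrate dv up.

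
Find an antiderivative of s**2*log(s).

Use integration by parts with u = log(s), dv = s**2 ds.
Then du = 1/s ds and v = s**3/3.

s**3*log(s)/3 - s**3/9 + C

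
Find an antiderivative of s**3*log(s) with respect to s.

s**4*log(s)/4 - s**4/16 + C

Use integration by parts with u = log(s), dv = s**3 ds.
Then du = 1/s ds and v = s**4/4.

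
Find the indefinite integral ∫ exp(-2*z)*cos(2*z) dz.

exp(-2*z)*sin(2*z)/4 - exp(-2*z)*cos(2*z)/4 + C

Let I denote the integral. Integrate by parts with u = cos(2*z), dv = exp(-2*z) dz, so v = -exp(-2*z)/2: I = -exp(-2*z)*cos(2*z)/2 − ∫ exp(-2*z)*sin(2*z) dz.
Apply parts again with u = sin(2*z), dv = exp(-2*z) dz: ∫ exp(-2*z)*sin(2*z) dz = -exp(-2*z)*sin(2*z)/2 + I. Substituting back brings back I: I = exp(-2*z)*sin(2*z)/2 - exp(-2*z)*cos(2*z)/2 − I.
Solving for I: (1 + 1)·I equals the remaining terms, so I = (1/2)·(exp(-2*z)*sin(2*z)/2 - exp(-2*z)*cos(2*z)/2).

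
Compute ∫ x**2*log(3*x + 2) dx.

x**3*log(3*x + 2)/3 - x**3/9 + x**2/9 - 4*x/27 + 8*log(3*x + 2)/81 + C

Use integration by parts with u = log(3*x + 2), dv = x**2 dx.
Then du = 3/(3*x + 2) dx and v = x**3/3.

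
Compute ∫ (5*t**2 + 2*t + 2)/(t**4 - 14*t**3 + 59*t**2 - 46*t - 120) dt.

97*log(t - 6)/7 - 137*log(t - 5)/6 + 9*log(t - 4) - log(t + 1)/42 + C

Factor the denominator: (t - 6)*(t - 5)*(t - 4)*(t + 1).
Partial-fraction decomposition: -1/(42*(t + 1)) + 9/(t - 4) - 137/(6*(t - 5)) + 97/(7*(t - 6)).
Integrate each term: A/(t−a) contributes A·log|t−a|.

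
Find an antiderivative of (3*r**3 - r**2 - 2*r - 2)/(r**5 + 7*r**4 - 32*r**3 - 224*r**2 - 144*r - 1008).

Factor the denominator: (r - 6)*(r + 6)*(r + 7)*(r**2 + 4).
Partial-fraction decomposition: (50*r + 21)/(1060*(r**2 + 4)) - 82/(53*(r + 7)) + 337/(240*(r + 6)) + 23/(240*(r - 6)).
Integrate each term; A/(r−a) gives A·log|r−a|; the (Br+D)/(r²+p²) term gives a log and an atan.

23*log(r - 6)/240 + 337*log(r + 6)/240 - 82*log(r + 7)/53 + 5*log(r**2 + 4)/212 + 21*atan(r/2)/2120 + C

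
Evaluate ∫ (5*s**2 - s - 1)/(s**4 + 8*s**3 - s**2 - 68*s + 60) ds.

17*log(s - 2)/56 - log(s - 1)/14 + 43*log(s + 5)/14 - 185*log(s + 6)/56 + C

Factor the denominator: (s - 2)*(s - 1)*(s + 5)*(s + 6).
Partial-fraction decomposition: -185/(56*(s + 6)) + 43/(14*(s + 5)) - 1/(14*(s - 1)) + 17/(56*(s - 2)).
Integrate each term: A/(s−a) contributes A·log|s−a|.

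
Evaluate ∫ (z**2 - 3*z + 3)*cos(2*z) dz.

z**2*sin(2*z)/2 - 3*z*sin(2*z)/2 + z*cos(2*z)/2 + 5*sin(2*z)/4 - 3*cos(2*z)/4 + C

Use integration by parts with u = z**2 - 3*z + 3, dv = cos(2*z) dz, so v = sin(2*z)/2.
Apply parts 2 times (tabular method): alternate signs, differentiate u down to 0, integrate dv up.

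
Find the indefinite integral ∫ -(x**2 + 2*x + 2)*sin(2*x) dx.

x**2*cos(2*x)/2 - x*sin(2*x)/2 + x*cos(2*x) - sin(2*x)/2 + 3*cos(2*x)/4 + C

Use integration by parts with u = x**2 + 2*x + 2, dv = -sin(2*x) dx, so v = cos(2*x)/2.
Apply parts 2 times (tabular method): alternate signs, differentiate u down to 0, integrate dv up.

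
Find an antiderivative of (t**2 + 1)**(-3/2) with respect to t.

Substitute t = tan(θ), so dt = sec(θ)^2 dθ and the radical becomes sqrt(t**2 + 1) = sec(θ) by the Pythagorean identity.
Integrate the resulting trig expression in θ, then back-substitute tan(θ) = t, sec(θ) = sqrt(t**2 + 1) (absorbing any constant into C).

t/sqrt(t**2 + 1) + C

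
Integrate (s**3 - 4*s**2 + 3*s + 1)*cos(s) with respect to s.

s**3*sin(s) - 4*s**2*sin(s) + 3*s**2*cos(s) - 3*s*sin(s) - 8*s*cos(s) + 9*sin(s) - 3*cos(s) + C

Use integration by parts with u = s**3 - 4*s**2 + 3*s + 1, dv = cos(s) ds, so v = sin(s).
Apply parts 3 times (tabular method): alternate signs, differentiate u down to 0, integrate dv up.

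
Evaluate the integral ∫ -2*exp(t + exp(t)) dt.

-2*exp(exp(t)) + C

Let u = exp(t), so du = (exp(t)) dt.
Rewriting, the integral becomes -2·∫ e^u du = -2·e^u.
Substituting back, u = exp(t).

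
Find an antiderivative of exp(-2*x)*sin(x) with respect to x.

-2*exp(-2*x)*sin(x)/5 - exp(-2*x)*cos(x)/5 + C

Let I denote the integral. Integrate by parts with u = sin(x), dv = exp(-2*x) dx, so v = -exp(-2*x)/2: I = -exp(-2*x)*sin(x)/2 + (1/2)·∫ exp(-2*x)*cos(x) dx.
Apply parts again with u = cos(x), dv = exp(-2*x) dx: ∫ exp(-2*x)*cos(x) dx = -exp(-2*x)*cos(x)/2 − (1/2)·I. Substituting back brings back I: I = -exp(-2*x)*sin(x)/2 - exp(-2*x)*cos(x)/4 − (1/4)·I.
Solving for I: (1 + 1/4)·I equals the remaining terms, so I = (4/5)·(-exp(-2*x)*sin(x)/2 - exp(-2*x)*cos(x)/4).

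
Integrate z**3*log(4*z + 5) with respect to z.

z**4*log(4*z + 5)/4 - z**4/16 + 5*z**3/48 - 25*z**2/128 + 125*z/256 - 625*log(4*z + 5)/1024 + C

Use integration by parts with u = log(4*z + 5), dv = z**3 dz.
Then du = 4/(4*z + 5) dz and v = z**4/4.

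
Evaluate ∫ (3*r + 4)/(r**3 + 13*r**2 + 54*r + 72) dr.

Factor the denominator: (r + 3)*(r + 4)*(r + 6).
Partial-fraction decomposition: -7/(3*(r + 6)) + 4/(r + 4) - 5/(3*(r + 3)).
Integrate each term: A/(r−a) contributes A·log|r−a|.

-5*log(r + 3)/3 + 4*log(r + 4) - 7*log(r + 6)/3 + C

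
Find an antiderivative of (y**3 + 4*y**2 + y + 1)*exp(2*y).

(4*y**3 + 10*y**2 - 6*y + 7)*exp(2*y)/8 + C

Use integration by parts with u = y**3 + 4*y**2 + y + 1, dv = exp(2*y) dy, so v = exp(2*y)/2.
Apply parts 3 times (tabular method): alternate signs, differentiate u down to 0, integrate dv up.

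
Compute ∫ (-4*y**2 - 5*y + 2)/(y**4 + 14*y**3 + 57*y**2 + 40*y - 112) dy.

-7*log(y - 1)/200 - 163*log(y + 4)/75 + 53*log(y + 7)/24 - 14/(5*y + 20) + C

Factor the denominator: (y - 1)*(y + 4)**2*(y + 7).
Partial-fraction decomposition: 53/(24*(y + 7)) - 163/(75*(y + 4)) + 14/(5*(y + 4)**2) - 7/(200*(y - 1)).
Integrate each term; A/(y−a) gives A·log|y−a|; A/(y−a)² gives −A/(y−a).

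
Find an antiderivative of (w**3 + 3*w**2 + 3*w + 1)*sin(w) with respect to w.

Use integration by parts with u = w**3 + 3*w**2 + 3*w + 1, dv = sin(w) dw, so v = -cos(w).
Apply parts 3 times (tabular method): alternate signs, differentiate u down to 0, integrate dv up.

-w**3*cos(w) + 3*w**2*sin(w) - 3*w**2*cos(w) + 6*w*sin(w) + 3*w*cos(w) - 3*sin(w) + 5*cos(w) + C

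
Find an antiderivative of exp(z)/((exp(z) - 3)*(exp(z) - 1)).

log(exp(z) - 3)/2 - log(exp(z) - 1)/2 + C

Let u = e^z, du = e^z dz.
The integral becomes ∫ du/((u-3)(u-1)); decompose into partial fractions.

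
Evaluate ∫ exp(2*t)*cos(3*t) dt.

3*exp(2*t)*sin(3*t)/13 + 2*exp(2*t)*cos(3*t)/13 + C

Let I denote the integral. Integrate by parts with u = cos(3*t), dv = exp(2*t) dt, so v = exp(2*t)/2: I = exp(2*t)*cos(3*t)/2 + (3/2)·∫ exp(2*t)*sin(3*t) dt.
Apply parts again with u = sin(3*t), dv = exp(2*t) dt: ∫ exp(2*t)*sin(3*t) dt = exp(2*t)*sin(3*t)/2 − (3/2)·I. Substituting back brings back I: I = 3*exp(2*t)*sin(3*t)/4 + exp(2*t)*cos(3*t)/2 − (9/4)·I.
Solving for I: (1 + 9/4)·I equals the remaining terms, so I = (4/13)·(3*exp(2*t)*sin(3*t)/4 + exp(2*t)*cos(3*t)/2).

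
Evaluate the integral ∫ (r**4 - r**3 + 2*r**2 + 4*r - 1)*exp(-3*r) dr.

(-27*r**4 - 9*r**3 - 63*r**2 - 150*r - 23)*exp(-3*r)/81 + C

Use integration by parts with u = r**4 - r**3 + 2*r**2 + 4*r - 1, dv = exp(-3*r) dr, so v = -exp(-3*r)/3.
Apply parts 4 times (tabular method): alternate signs, differentiate u down to 0, integrate dv up.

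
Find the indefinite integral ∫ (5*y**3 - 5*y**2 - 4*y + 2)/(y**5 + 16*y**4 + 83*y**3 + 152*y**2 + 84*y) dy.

log(y)/42 + 2*log(y + 1)/15 - 5*log(y + 2)/4 + 617*log(y + 6)/60 - 193*log(y + 7)/21 + C

Factor the denominator: y*(y + 1)*(y + 2)*(y + 6)*(y + 7).
Partial-fraction decomposition: -193/(21*(y + 7)) + 617/(60*(y + 6)) - 5/(4*(y + 2)) + 2/(15*(y + 1)) + 1/(42*y).
Integrate each term: A/(y−a) contributes A·log|y−a|.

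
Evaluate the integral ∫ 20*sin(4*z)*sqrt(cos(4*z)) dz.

-10*cos(4*z)**(3/2)/3 + C

Let u = cos(4*z), so du = (-4*sin(4*z)) dz.
Rewriting, the integral becomes -5·∫ √u du = -5·(2/3)u^(3/2).
Substituting back, u = cos(4*z).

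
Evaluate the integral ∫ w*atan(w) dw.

Use integration by parts with u = arctan(w), dv = w dw.
Then du = 1/(w**2 + 1) dw.

w**2*atan(w)/2 - w/2 + atan(w)/2 + C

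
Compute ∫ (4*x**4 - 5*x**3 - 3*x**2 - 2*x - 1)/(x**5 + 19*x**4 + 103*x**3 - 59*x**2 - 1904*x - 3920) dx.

647*log(x - 4)/8712 - 1303*log(x + 4)/72 + 3059*log(x + 5)/36 - 274207*log(x + 7)/4356 + 11185/(66*x + 462) + C

Factor the denominator: (x - 4)*(x + 4)*(x + 5)*(x + 7)**2.
Partial-fraction decomposition: -274207/(4356*(x + 7)) - 11185/(66*(x + 7)**2) + 3059/(36*(x + 5)) - 1303/(72*(x + 4)) + 647/(8712*(x - 4)).
Integrate each term; A/(x−a) gives A·log|x−a|; A/(x−a)² gives −A/(x−a).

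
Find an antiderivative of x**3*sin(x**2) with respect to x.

-x**2*cos(x**2)/2 + sin(x**2)/2 + C

Let u = x², du = 2x dx; rewrite as (1/2)∫ u^1·sin(1u) du.
Now integrate by parts 1 time.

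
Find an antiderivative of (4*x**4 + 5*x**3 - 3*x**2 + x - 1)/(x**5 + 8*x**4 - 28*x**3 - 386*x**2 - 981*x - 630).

Factor the denominator: (x - 7)*(x + 1)*(x + 3)*(x + 5)*(x + 6).
Partial-fraction decomposition: 3989/(195*(x + 6)) - 299/(16*(x + 5)) + 79/(60*(x + 3)) + 3/(160*(x + 1)) + 1863/(2080*(x - 7)).
Integrate each term: A/(x−a) contributes A·log|x−a|.

1863*log(x - 7)/2080 + 3*log(x + 1)/160 + 79*log(x + 3)/60 - 299*log(x + 5)/16 + 3989*log(x + 6)/195 + C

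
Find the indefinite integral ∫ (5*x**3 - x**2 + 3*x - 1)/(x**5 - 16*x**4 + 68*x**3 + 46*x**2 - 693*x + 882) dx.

-2033*log(x - 7)/2000 + 67*log(x - 3)/48 - 41*log(x - 2)/125 - 77*log(x + 3)/1500 - 843/(100*x - 700) + C

Factor the denominator: (x - 7)**2*(x - 3)*(x - 2)*(x + 3).
Partial-fraction decomposition: -77/(1500*(x + 3)) - 41/(125*(x - 2)) + 67/(48*(x - 3)) - 2033/(2000*(x - 7)) + 843/(100*(x - 7)**2).
Integrate each term; A/(x−a) gives A·log|x−a|; A/(x−a)² gives −A/(x−a).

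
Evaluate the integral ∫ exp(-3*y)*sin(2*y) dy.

Let I denote the integral. Integrate by parts with u = sin(2*y), dv = exp(-3*y) dy, so v = -exp(-3*y)/3: I = -exp(-3*y)*sin(2*y)/3 + (2/3)·∫ exp(-3*y)*cos(2*y) dy.
Apply parts again with u = cos(2*y), dv = exp(-3*y) dy: ∫ exp(-3*y)*cos(2*y) dy = -exp(-3*y)*cos(2*y)/3 − (2/3)·I. Substituting back brings back I: I = -exp(-3*y)*sin(2*y)/3 - 2*exp(-3*y)*cos(2*y)/9 − (4/9)·I.
Solving for I: (1 + 4/9)·I equals the remaining terms, so I = (9/13)·(-exp(-3*y)*sin(2*y)/3 - 2*exp(-3*y)*cos(2*y)/9).

-3*exp(-3*y)*sin(2*y)/13 - 2*exp(-3*y)*cos(2*y)/13 + C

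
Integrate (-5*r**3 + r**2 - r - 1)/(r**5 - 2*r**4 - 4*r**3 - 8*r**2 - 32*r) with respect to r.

Factor the denominator: r*(r - 4)*(r + 2)*(r**2 + 4).
Partial-fraction decomposition: (23*r - 238)/(160*(r**2 + 4)) + 15/(32*(r + 2)) - 103/(160*(r - 4)) + 1/(32*r).
Integrate each term; A/(r−a) gives A·log|r−a|; the (Br+D)/(r²+p²) term gives a log and an atan.

log(r)/32 - 103*log(r - 4)/160 + 15*log(r + 2)/32 + 23*log(r**2 + 4)/320 - 119*atan(r/2)/160 + C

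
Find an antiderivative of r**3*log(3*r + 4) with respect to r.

Use integration by parts with u = log(3*r + 4), dv = r**3 dr.
Then du = 3/(3*r + 4) dr and v = r**4/4.

r**4*log(3*r + 4)/4 - r**4/16 + r**3/9 - 2*r**2/9 + 16*r/27 - 64*log(3*r + 4)/81 + C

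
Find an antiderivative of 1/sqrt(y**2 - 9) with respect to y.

log(y + sqrt(y**2 - 9)) + C

Substitute y = 3·sec(θ), so dy = 3·sec(θ)*tan(θ) dθ and the radical becomes sqrt(y**2 - 9) = 3·tan(θ) by the Pythagorean identity.
Integrate the resulting trig expression in θ, then back-substitute sec(θ) = y/3, tan(θ) = sqrt(y**2 - 9)/3 (absorbing any constant into C).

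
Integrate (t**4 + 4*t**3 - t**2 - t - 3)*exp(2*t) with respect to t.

(2*t**4 + 4*t**3 - 8*t**2 + 6*t - 9)*exp(2*t)/4 + C

Use integration by parts with u = t**4 + 4*t**3 - t**2 - t - 3, dv = exp(2*t) dt, so v = exp(2*t)/2.
Apply parts 4 times (tabular method): alternate signs, differentiate u down to 0, integrate dv up.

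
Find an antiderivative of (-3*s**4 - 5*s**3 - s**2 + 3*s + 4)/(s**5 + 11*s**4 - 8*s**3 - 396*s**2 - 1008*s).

-log(s)/252 - 2491*log(s - 6)/4680 - 59*log(s + 4)/30 + 1429*log(s + 6)/72 - 5554*log(s + 7)/273 + C

Factor the denominator: s*(s - 6)*(s + 4)*(s + 6)*(s + 7).
Partial-fraction decomposition: -5554/(273*(s + 7)) + 1429/(72*(s + 6)) - 59/(30*(s + 4)) - 2491/(4680*(s - 6)) - 1/(252*s).
Integrate each term: A/(s−a) contributes A·log|s−a|.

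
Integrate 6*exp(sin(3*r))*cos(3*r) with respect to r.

Let u = sin(3*r), so du = (3*cos(3*r)) dr.
Rewriting, the integral becomes 2·∫ e^u du = 2·e^u.
Substituting back, u = sin(3*r).

2*exp(sin(3*r)) + C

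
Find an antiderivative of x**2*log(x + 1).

Use integration by parts with u = log(x + 1), dv = x**2 dx.
Then du = 1/(x + 1) dx and v = x**3/3.

x**3*log(x + 1)/3 - x**3/9 + x**2/6 - x/3 + log(x + 1)/3 + C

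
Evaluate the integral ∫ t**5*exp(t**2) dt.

Let u = t², du = 2t dt; rewrite as (1/2)∫ u^2·exp(1u) du.
Now integrate by parts 2 times.

(t**4 - 2*t**2 + 2)*exp(t**2)/2 + C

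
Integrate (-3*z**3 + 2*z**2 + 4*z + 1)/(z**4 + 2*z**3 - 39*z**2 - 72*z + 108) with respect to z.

-551*log(z - 6)/540 - log(z - 1)/35 + 22*log(z + 3)/27 - 697*log(z + 6)/252 + C

Factor the denominator: (z - 6)*(z - 1)*(z + 3)*(z + 6).
Partial-fraction decomposition: -697/(252*(z + 6)) + 22/(27*(z + 3)) - 1/(35*(z - 1)) - 551/(540*(z - 6)).
Integrate each term: A/(z−a) contributes A·log|z−a|.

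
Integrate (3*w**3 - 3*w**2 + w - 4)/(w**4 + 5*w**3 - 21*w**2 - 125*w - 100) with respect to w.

301*log(w - 5)/540 + 11*log(w + 1)/72 - 248*log(w + 4)/27 + 459*log(w + 5)/40 + C

Factor the denominator: (w - 5)*(w + 1)*(w + 4)*(w + 5).
Partial-fraction decomposition: 459/(40*(w + 5)) - 248/(27*(w + 4)) + 11/(72*(w + 1)) + 301/(540*(w - 5)).
Integrate each term: A/(w−a) contributes A·log|w−a|.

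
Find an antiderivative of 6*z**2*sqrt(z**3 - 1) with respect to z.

4*(z**3 - 1)**(3/2)/3 + C

Let u = z**3 - 1, so du = (3*z**2) dz.
Rewriting, the integral becomes 2·∫ √u du = 2·(2/3)u^(3/2).
Substituting back, u = z**3 - 1.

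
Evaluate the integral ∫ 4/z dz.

Let u = 4*z**2, so du = (8*z) dz.
Rewriting, the integral becomes 2·∫ 1/u du = 2·log(u).
Substituting back, u = 4*z**2.

4*log(z) + 4*log(2) + C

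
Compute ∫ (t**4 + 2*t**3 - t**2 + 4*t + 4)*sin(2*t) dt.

Use integration by parts with u = t**4 + 2*t**3 - t**2 + 4*t + 4, dv = sin(2*t) dt, so v = -cos(2*t)/2.
Apply parts 4 times (tabular method): alternate signs, differentiate u down to 0, integrate dv up.

-t**4*cos(2*t)/2 + t**3*sin(2*t) - t**3*cos(2*t) + 3*t**2*sin(2*t)/2 + 2*t**2*cos(2*t) - 2*t*sin(2*t) - t*cos(2*t)/2 + sin(2*t)/4 - 3*cos(2*t) + C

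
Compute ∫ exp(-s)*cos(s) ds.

Let I denote the integral. Integrate by parts with u = cos(s), dv = exp(-s) ds, so v = -exp(-s): I = -exp(-s)*cos(s) − ∫ exp(-s)*sin(s) ds.
Apply parts again with u = sin(s), dv = exp(-s) ds: ∫ exp(-s)*sin(s) ds = -exp(-s)*sin(s) + I. Substituting back brings back I: I = exp(-s)*sin(s) - exp(-s)*cos(s) − I.
Solving for I: (1 + 1)·I equals the remaining terms, so I = (1/2)·(exp(-s)*sin(s) - exp(-s)*cos(s)).

exp(-s)*sin(s)/2 - exp(-s)*cos(s)/2 + C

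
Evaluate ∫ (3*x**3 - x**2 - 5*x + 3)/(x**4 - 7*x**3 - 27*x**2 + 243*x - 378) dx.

237*log(x - 7)/52 - 235*log(x - 3)/108 + 217*log(x + 6)/351 + 5/(3*x - 9) + C

Factor the denominator: (x - 7)*(x - 3)**2*(x + 6).
Partial-fraction decomposition: 217/(351*(x + 6)) - 235/(108*(x - 3)) - 5/(3*(x - 3)**2) + 237/(52*(x - 7)).
Integrate each term; A/(x−a) gives A·log|x−a|; A/(x−a)² gives −A/(x−a).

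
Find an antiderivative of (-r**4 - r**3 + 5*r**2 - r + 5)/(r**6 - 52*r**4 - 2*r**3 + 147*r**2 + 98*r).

5*log(r)/98 - 2501*log(r - 7)/31360 + log(r - 2)/810 - 101*log(r + 1)/3456 + 1801*log(r + 7)/31752 + 11/(144*r + 144) + C

Factor the denominator: r*(r - 7)*(r - 2)*(r + 1)**2*(r + 7).
Partial-fraction decomposition: 1801/(31752*(r + 7)) - 101/(3456*(r + 1)) - 11/(144*(r + 1)**2) + 1/(810*(r - 2)) - 2501/(31360*(r - 7)) + 5/(98*r).
Integrate each term; A/(r−a) gives A·log|r−a|; A/(r−a)² gives −A/(r−a).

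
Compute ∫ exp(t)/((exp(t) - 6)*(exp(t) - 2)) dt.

Let u = e^t, du = e^t dt.
The integral becomes ∫ du/((u-6)(u-2)); decompose into partial fractions.

log(exp(t) - 6)/4 - log(exp(t) - 2)/4 + C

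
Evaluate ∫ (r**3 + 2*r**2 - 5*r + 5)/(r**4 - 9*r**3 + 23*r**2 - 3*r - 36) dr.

Factor the denominator: (r - 4)*(r - 3)**2*(r + 1).
Partial-fraction decomposition: -11/(80*(r + 1)) - 241/(16*(r - 3)) - 35/(4*(r - 3)**2) + 81/(5*(r - 4)).
Integrate each term; A/(r−a) gives A·log|r−a|; A/(r−a)² gives −A/(r−a).

81*log(r - 4)/5 - 241*log(r - 3)/16 - 11*log(r + 1)/80 + 35/(4*r - 12) + C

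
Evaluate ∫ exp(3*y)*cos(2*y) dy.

Let I denote the integral. Integrate by parts with u = cos(2*y), dv = exp(3*y) dy, so v = exp(3*y)/3: I = exp(3*y)*cos(2*y)/3 + (2/3)·∫ exp(3*y)*sin(2*y) dy.
Apply parts again with u = sin(2*y), dv = exp(3*y) dy: ∫ exp(3*y)*sin(2*y) dy = exp(3*y)*sin(2*y)/3 − (2/3)·I. Substituting back brings back I: I = 2*exp(3*y)*sin(2*y)/9 + exp(3*y)*cos(2*y)/3 − (4/9)·I.
Solving for I: (1 + 4/9)·I equals the remaining terms, so I = (9/13)·(2*exp(3*y)*sin(2*y)/9 + exp(3*y)*cos(2*y)/3).

2*exp(3*y)*sin(2*y)/13 + 3*exp(3*y)*cos(2*y)/13 + C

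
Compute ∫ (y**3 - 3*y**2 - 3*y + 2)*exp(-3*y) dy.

Use integration by parts with u = y**3 - 3*y**2 - 3*y + 2, dv = exp(-3*y) dy, so v = -exp(-3*y)/3.
Apply parts 3 times (tabular method): alternate signs, differentiate u down to 0, integrate dv up.

(-9*y**3 + 18*y**2 + 39*y - 5)*exp(-3*y)/27 + C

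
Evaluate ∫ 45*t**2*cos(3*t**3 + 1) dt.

5*sin(3*t**3 + 1) + C

Let u = 3*t**3 + 1, so du = (9*t**2) dt.
Rewriting, the integral becomes 5·∫ cos(u) du = 5·sin(u).
Substituting back, u = 3*t**3 + 1.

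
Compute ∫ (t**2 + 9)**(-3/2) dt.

Substitute t = 3·tan(θ), so dt = 3·sec(θ)^2 dθ and the radical becomes sqrt(t**2 + 9) = 3·sec(θ) by the Pythagorean identity.
Integrate the resulting trig expression in θ, then back-substitute tan(θ) = t/3, sec(θ) = sqrt(t**2 + 9)/3 (absorbing any constant into C).

t/(9*sqrt(t**2 + 9)) + C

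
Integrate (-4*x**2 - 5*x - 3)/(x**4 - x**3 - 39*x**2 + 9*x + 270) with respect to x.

-59*log(x - 6)/99 + 3*log(x - 3)/8 - 2*log(x + 3)/9 + 39*log(x + 5)/88 + C

Factor the denominator: (x - 6)*(x - 3)*(x + 3)*(x + 5).
Partial-fraction decomposition: 39/(88*(x + 5)) - 2/(9*(x + 3)) + 3/(8*(x - 3)) - 59/(99*(x - 6)).
Integrate each term: A/(x−a) contributes A·log|x−a|.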